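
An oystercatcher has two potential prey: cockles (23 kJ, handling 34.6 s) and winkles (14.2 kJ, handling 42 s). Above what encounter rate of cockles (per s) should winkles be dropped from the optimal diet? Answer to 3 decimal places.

At the threshold, the rate on cockles alone equals the profitability of winkles: λ·23/(1 + λ·34.6) = 14.2/42 = 0.3381.
Rearranging, λ(23 − 0.3381×34.6) = 0.3381, so λ = 0.3381/11.3 = 0.02991 per s.

0.030 per s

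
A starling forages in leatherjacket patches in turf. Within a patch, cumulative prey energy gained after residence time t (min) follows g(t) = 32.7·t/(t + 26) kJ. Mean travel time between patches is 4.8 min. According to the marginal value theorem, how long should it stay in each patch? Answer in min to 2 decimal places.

By the marginal value theorem, leave when the instantaneous gain rate g'(t) equals the habitat-wide average g(t)/(T + t).
g'(t) = 32.7·26/(t + 26)². Setting 32.7·26/(t+26)² = 32.7t/[(t+26)(4.8+t)] gives 26(4.8+t) = t(t+26), so t² = 26×4.8 = 124.8.
t* = √124.8 = 11.17 min.

11.17 min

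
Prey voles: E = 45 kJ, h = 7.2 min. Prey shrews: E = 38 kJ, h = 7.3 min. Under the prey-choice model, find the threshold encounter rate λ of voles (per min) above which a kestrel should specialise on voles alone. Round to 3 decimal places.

The zero-one rule: include shrews iff E₂/h₂ > λE₁/(1+λh₁). Equality gives the switch point.
λE₁h₂ = E₂ + λE₂h₁ ⇒ λ = E₂/(E₁h₂ − E₂h₁) = 38/(328.5 − 273.6) = 0.6922 per min.

0.692 per min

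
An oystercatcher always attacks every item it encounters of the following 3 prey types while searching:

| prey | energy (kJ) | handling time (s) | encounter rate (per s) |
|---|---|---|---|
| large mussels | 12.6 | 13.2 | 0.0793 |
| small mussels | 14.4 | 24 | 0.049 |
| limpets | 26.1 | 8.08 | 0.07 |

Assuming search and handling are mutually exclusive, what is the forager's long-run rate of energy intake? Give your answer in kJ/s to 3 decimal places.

R = Σλ_iE_i / (1 + Σλ_ih_i)
Numerator: 0.0793×12.6 + 0.049×14.4 + 0.07×26.1 = 3.532
Denominator: 1 + 0.0793×13.2 + 0.049×24 + 0.07×8.08 = 3.788
R = 3.532/3.788 = 0.9323 kJ/s

0.932 kJ/s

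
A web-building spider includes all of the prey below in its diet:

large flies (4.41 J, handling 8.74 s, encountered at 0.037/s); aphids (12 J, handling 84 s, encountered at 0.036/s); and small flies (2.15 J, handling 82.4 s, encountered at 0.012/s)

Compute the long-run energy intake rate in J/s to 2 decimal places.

0.12 J/s

R = (0.037×4.41 + 0.036×12 + 0.012×2.15) / (1 + 0.037×8.74 + 0.036×84 + 0.012×82.4) = 0.621/5.336 = 0.1164 J/s.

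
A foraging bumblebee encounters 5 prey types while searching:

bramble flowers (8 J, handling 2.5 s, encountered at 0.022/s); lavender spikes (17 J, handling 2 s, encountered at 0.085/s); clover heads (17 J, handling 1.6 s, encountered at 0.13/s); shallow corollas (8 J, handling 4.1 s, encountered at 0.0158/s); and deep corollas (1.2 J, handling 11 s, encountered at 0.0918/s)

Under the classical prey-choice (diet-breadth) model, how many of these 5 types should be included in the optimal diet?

3

E/h in descending order: clover heads 10.6, lavender spikes 8.5, bramble flowers 3.2, shallow corollas 1.95, deep corollas 0.109 J/s. The optimal diet is the largest prefix of this list for which every included type satisfies E_i/h_i > R on the types above it.
Rate on top 1: 1.829. lavender spikes: 8.5 > 1.829 → include.
Rate on top 2: 2.652. bramble flowers: 3.2 > 2.652 → include.
Rate on top 3: 2.673. shallow corollas: 1.95 < 2.673 → exclude; stop.
Optimal diet: clover heads, lavender spikes, bramble flowers — 3 of 5 types.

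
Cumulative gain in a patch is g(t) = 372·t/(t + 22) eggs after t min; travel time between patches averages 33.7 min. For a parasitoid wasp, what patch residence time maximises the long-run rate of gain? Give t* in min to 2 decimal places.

27.23 min

Optimal t* satisfies g'(t*) = g(t*)/(T + t*).
g'(t) = 372·22/(t + 22)². Setting 372·22/(t+22)² = 372t/[(t+22)(33.7+t)] gives 22(33.7+t) = t(t+22), so t² = 22×33.7 = 741.4.
t* = √741.4 = 27.23 min.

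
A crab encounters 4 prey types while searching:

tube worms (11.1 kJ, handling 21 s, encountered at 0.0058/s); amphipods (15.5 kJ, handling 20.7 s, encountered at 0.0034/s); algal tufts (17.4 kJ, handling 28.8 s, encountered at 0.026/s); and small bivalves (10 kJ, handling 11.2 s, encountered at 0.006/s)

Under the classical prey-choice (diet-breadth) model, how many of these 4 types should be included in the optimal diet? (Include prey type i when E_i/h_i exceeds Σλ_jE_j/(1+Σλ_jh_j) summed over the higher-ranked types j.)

Profitabilities (E/h, kJ/s): small bivalves 0.893, amphipods 0.749, algal tufts 0.604, tube worms 0.529. Add prey in this order while the next type's profitability exceeds the intake rate on those already taken.
Rate on top 1: 0.05622. amphipods: 0.749 > 0.05622 → include.
Rate on top 2: 0.09907. algal tufts: 0.604 > 0.09907 → include.
Rate on top 3: 0.2996. tube worms: 0.529 > 0.2996 → include.
Optimal diet: small bivalves, amphipods, algal tufts, tube worms — 4 of 4 types.

4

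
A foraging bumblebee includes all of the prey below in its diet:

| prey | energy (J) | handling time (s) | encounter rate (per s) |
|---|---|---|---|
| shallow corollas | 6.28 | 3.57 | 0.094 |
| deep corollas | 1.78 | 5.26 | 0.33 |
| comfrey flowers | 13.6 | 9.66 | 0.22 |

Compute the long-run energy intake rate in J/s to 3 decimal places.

0.802 J/s

Energy encountered per unit search time: 0.094×6.28 + 0.33×1.78 + 0.22×13.6 = 4.17 J/s.
Handling time per unit search time: 0.094×3.57 + 0.33×5.26 + 0.22×9.66 = 4.197.
Rate = 4.17/(1 + 4.197) = 0.8024 J/s.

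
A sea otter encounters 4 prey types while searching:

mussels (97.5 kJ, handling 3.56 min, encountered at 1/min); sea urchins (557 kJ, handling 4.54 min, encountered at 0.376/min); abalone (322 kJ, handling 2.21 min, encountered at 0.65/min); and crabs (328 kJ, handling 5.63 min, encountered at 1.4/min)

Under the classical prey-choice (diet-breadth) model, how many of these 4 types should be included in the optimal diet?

2

Rank by E/h (kJ/min): abalone 146, sea urchins 123, crabs 58.3, mussels 27.4. Include each in turn until the next type's E/h falls below the running intake rate.
Rate on top 1: 85.9. sea urchins: 123 > 85.9 → include.
Rate on top 2: 101.1. crabs: 58.3 < 101.1 → exclude; stop.
Optimal diet: abalone, sea urchins — 2 of 4 types.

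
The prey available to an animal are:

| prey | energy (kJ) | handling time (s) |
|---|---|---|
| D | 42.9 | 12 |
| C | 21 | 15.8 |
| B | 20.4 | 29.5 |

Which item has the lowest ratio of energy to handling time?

Profitability E/h (kJ/s): D = 42.9/12 = 3.57, C = 21/15.8 = 1.33, B = 20.4/29.5 = 0.692.
Ranked: D > C > B.

B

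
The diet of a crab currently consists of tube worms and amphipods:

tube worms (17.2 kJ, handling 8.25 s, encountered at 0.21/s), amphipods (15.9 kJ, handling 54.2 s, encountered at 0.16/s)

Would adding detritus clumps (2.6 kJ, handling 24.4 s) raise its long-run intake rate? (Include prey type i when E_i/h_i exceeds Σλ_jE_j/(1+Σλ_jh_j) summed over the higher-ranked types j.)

No

Intake rate on the current diet: R = (0.21×17.2 + 0.16×15.9) / (1 + 0.21×8.25 + 0.16×54.2) = 6.156/11.4 = 0.5398 kJ/s.
detritus clumps: E/h = 2.6/24.4 = 0.1066 kJ/s.
Since 0.1066 < R, time spent handling detritus clumps is better spent searching.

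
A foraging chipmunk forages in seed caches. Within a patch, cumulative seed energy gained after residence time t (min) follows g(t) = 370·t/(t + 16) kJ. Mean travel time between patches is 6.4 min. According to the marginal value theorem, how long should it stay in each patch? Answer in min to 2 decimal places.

10.12 min

Maximise g(t)/(T+t): set derivative to zero → g'(t)(T+t) = g(t).
g'(t) = 370·16/(t + 16)². Setting 370·16/(t+16)² = 370t/[(t+16)(6.4+t)] gives 16(6.4+t) = t(t+16), so t² = 16×6.4 = 102.4.
t* = √102.4 = 10.12 min.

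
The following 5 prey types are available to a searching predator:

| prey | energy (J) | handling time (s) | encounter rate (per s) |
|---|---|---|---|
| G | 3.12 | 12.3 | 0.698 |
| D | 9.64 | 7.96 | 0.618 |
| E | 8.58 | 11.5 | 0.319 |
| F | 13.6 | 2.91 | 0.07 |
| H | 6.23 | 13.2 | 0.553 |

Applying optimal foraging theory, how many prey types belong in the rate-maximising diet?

E/h in descending order: F 4.67, D 1.21, E 0.746, H 0.472, G 0.254 J/s. The optimal diet is the largest prefix of this list for which every included type satisfies E_i/h_i > R on the types above it.
Rate on top 1: 0.7909. D: 1.21 > 0.7909 → include.
Rate on top 2: 1.128. E: 0.746 < 1.128 → exclude; stop.
Optimal diet: F, D — 2 of 5 types.

2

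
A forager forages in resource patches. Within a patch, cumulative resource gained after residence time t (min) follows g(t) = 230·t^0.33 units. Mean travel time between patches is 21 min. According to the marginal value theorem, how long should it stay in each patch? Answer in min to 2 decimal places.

10.34 min

By the marginal value theorem, leave when the instantaneous gain rate g'(t) equals the habitat-wide average g(t)/(T + t).
g'(t) = 0.33·230·t^-0.67. Setting 0.33·230·t^-0.67 = 230·t^0.33/(21+t) gives 0.33(21+t) = t, so 0.67·t = 0.33×21.
t* = 0.33×21/0.67 = 10.34 min.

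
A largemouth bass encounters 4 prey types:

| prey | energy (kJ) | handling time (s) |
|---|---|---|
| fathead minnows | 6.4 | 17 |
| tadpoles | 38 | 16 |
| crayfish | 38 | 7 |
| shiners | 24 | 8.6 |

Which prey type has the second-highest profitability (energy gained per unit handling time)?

Profitability E/h (kJ/s): fathead minnows = 6.4/17 = 0.376, tadpoles = 38/16 = 2.38, crayfish = 38/7 = 5.43, shiners = 24/8.6 = 2.79.
Ranked: crayfish > shiners > tadpoles > fathead minnows.

shiners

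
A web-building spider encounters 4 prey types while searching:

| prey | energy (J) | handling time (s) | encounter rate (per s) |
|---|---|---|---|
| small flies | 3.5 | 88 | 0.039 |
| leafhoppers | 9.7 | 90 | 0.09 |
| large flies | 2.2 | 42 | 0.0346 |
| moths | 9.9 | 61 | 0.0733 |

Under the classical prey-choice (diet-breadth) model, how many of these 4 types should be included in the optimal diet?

1

Rank by E/h (J/s): moths 0.162, leafhoppers 0.108, large flies 0.0524, small flies 0.0398. Include each in turn until the next type's E/h falls below the running intake rate.
Rate on top 1: 0.1326. leafhoppers: 0.108 < 0.1326 → exclude; stop.
Optimal diet: moths — 1 of 4 types.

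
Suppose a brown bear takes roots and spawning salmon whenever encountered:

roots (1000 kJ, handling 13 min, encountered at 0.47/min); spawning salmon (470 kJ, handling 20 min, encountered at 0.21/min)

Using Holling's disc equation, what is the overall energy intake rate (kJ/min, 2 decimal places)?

50.28 kJ/min

R = (0.47×1000 + 0.21×470) / (1 + 0.47×13 + 0.21×20) = 568.7/11.31 = 50.28 kJ/min.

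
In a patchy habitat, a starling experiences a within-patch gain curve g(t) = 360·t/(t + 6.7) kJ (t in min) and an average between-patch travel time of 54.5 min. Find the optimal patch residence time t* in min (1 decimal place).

19.1 min

Optimal t* satisfies g'(t*) = g(t*)/(T + t*).
g'(t) = 360·6.7/(t + 6.7)². Setting 360·6.7/(t+6.7)² = 360t/[(t+6.7)(54.5+t)] gives 6.7(54.5+t) = t(t+6.7), so t² = 6.7×54.5 = 365.2.
t* = √365.2 = 19.11 min.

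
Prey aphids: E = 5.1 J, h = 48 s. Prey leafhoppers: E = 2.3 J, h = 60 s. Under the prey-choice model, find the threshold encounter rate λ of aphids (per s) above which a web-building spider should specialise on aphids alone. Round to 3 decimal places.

0.012 per s

At the threshold, the rate on aphids alone equals the profitability of leafhoppers: λ·5.1/(1 + λ·48) = 2.3/60 = 0.03833.
Rearranging, λ(5.1 − 0.03833×48) = 0.03833, so λ = 0.03833/3.26 = 0.01176 per s.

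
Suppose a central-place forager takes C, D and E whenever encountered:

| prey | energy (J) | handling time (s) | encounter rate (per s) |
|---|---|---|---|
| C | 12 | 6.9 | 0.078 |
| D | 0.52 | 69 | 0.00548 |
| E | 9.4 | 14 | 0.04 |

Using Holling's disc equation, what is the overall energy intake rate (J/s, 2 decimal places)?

0.53 J/s

Energy encountered per unit search time: 0.078×12 + 0.00548×0.52 + 0.04×9.4 = 1.315 J/s.
Handling time per unit search time: 0.078×6.9 + 0.00548×69 + 0.04×14 = 1.476.
Rate = 1.315/(1 + 1.476) = 0.531 J/s.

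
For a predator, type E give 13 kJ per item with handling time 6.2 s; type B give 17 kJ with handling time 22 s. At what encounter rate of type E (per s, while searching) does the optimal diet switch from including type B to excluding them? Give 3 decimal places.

0.094 per s

The zero-one rule: include type B iff E₂/h₂ > λE₁/(1+λh₁). Equality gives the switch point.
λE₁h₂ = E₂ + λE₂h₁ ⇒ λ = E₂/(E₁h₂ − E₂h₁) = 17/(286 − 105.4) = 0.09413 per s.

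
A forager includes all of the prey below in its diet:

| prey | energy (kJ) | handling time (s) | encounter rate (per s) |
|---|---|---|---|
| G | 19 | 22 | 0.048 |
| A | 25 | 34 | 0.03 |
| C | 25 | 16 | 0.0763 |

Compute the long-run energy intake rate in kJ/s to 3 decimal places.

0.831 kJ/s

R = Σλ_iE_i / (1 + Σλ_ih_i)
Numerator: 0.048×19 + 0.03×25 + 0.0763×25 = 3.57
Denominator: 1 + 0.048×22 + 0.03×34 + 0.0763×16 = 4.297
R = 3.57/4.297 = 0.8307 kJ/s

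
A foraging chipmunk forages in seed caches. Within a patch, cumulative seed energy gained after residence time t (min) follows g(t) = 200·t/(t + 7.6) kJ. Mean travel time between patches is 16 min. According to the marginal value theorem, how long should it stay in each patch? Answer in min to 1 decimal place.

By the marginal value theorem, leave when the instantaneous gain rate g'(t) equals the habitat-wide average g(t)/(T + t).
g'(t) = 200·7.6/(t + 7.6)². Setting 200·7.6/(t+7.6)² = 200t/[(t+7.6)(16+t)] gives 7.6(16+t) = t(t+7.6), so t² = 7.6×16 = 121.6.
t* = √121.6 = 11.03 min.

11.0 min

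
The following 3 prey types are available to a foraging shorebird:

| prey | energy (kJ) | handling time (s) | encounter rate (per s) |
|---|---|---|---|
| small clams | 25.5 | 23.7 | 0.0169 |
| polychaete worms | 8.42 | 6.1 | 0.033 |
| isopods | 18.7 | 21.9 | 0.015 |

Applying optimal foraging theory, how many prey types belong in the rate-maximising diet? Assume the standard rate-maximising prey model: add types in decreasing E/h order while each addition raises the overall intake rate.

3

Rank by E/h (kJ/s): polychaete worms 1.38, small clams 1.08, isopods 0.854. Include each in turn until the next type's E/h falls below the running intake rate.
Rate on top 1: 0.2313. small clams: 1.08 > 0.2313 → include.
Rate on top 2: 0.4425. isopods: 0.854 > 0.4425 → include.
Optimal diet: polychaete worms, small clams, isopods — 3 of 3 types.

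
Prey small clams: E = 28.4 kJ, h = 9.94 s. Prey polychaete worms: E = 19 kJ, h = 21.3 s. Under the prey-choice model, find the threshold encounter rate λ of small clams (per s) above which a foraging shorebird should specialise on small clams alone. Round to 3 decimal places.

0.046 per s

At the threshold, the rate on small clams alone equals the profitability of polychaete worms: λ·28.4/(1 + λ·9.94) = 19/21.3 = 0.892.
Rearranging, λ(28.4 − 0.892×9.94) = 0.892, so λ = 0.892/19.53 = 0.04567 per s.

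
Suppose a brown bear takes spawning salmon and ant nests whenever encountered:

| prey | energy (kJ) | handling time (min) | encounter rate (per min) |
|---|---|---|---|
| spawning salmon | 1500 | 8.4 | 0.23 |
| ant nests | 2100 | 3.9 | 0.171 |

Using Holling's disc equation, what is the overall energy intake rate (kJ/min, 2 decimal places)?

Energy encountered per unit search time: 0.23×1500 + 0.171×2100 = 704.1 kJ/min.
Handling time per unit search time: 0.23×8.4 + 0.171×3.9 = 2.599.
Rate = 704.1/(1 + 2.599) = 195.6 kJ/min.

195.64 kJ/min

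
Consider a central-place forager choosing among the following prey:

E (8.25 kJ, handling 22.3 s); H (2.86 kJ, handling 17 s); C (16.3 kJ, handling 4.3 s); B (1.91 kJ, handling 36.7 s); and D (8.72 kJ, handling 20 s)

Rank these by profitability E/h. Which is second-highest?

In descending order of E/h:
C: 16.3/4.3 = 3.79 kJ/s
D: 8.72/20 = 0.436 kJ/s
E: 8.25/22.3 = 0.37 kJ/s
H: 2.86/17 = 0.168 kJ/s
B: 1.91/36.7 = 0.052 kJ/s

D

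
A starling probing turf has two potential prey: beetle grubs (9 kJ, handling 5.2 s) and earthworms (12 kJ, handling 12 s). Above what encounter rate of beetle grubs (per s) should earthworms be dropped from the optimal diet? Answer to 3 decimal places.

The zero-one rule: include earthworms iff E₂/h₂ > λE₁/(1+λh₁). Equality gives the switch point.
λE₁h₂ = E₂ + λE₂h₁ ⇒ λ = E₂/(E₁h₂ − E₂h₁) = 12/(108 − 62.4) = 0.2632 per s.

0.263 per s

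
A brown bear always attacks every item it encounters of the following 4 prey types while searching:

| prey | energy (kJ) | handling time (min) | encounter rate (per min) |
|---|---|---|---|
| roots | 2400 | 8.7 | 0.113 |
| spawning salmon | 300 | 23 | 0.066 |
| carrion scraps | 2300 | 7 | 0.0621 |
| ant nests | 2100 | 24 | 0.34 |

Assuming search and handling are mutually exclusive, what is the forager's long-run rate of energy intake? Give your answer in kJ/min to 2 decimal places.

R = (0.113×2400 + 0.066×300 + 0.0621×2300 + 0.34×2100) / (1 + 0.113×8.7 + 0.066×23 + 0.0621×7 + 0.34×24) = 1148/12.1 = 94.89 kJ/min.

94.89 kJ/min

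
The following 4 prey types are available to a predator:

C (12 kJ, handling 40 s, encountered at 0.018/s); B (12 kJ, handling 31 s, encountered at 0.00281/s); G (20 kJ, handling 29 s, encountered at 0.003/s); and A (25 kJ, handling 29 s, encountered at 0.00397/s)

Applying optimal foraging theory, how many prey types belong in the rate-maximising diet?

Rank by E/h (kJ/s): A 0.862, G 0.69, B 0.387, C 0.3. Include each in turn until the next type's E/h falls below the running intake rate.
Rate on top 1: 0.089. G: 0.69 > 0.089 → include.
Rate on top 2: 0.1325. B: 0.387 > 0.1325 → include.
Rate on top 3: 0.1497. C: 0.3 > 0.1497 → include.
Optimal diet: A, G, B, C — 4 of 4 types.

4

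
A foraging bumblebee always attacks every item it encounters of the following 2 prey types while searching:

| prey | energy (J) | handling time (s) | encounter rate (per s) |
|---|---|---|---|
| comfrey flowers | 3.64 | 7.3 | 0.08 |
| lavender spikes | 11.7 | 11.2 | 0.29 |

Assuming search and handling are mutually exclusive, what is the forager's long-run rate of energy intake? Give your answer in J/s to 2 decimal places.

R = Σλ_iE_i / (1 + Σλ_ih_i)
Numerator: 0.08×3.64 + 0.29×11.7 = 3.684
Denominator: 1 + 0.08×7.3 + 0.29×11.2 = 4.832
R = 3.684/4.832 = 0.7625 J/s

0.76 J/s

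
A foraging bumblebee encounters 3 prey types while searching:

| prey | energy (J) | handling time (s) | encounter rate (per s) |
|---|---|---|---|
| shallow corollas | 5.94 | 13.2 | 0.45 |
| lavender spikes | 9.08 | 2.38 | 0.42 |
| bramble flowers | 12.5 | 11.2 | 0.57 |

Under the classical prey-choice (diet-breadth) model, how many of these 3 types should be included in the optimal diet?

1

E/h in descending order: lavender spikes 3.82, bramble flowers 1.12, shallow corollas 0.45 J/s. The optimal diet is the largest prefix of this list for which every included type satisfies E_i/h_i > R on the types above it.
Rate on top 1: 1.907. bramble flowers: 1.12 < 1.907 → exclude; stop.
Optimal diet: lavender spikes — 1 of 3 types.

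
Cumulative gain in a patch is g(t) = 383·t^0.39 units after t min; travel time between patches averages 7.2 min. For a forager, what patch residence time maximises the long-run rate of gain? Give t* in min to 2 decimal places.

4.60 min

Maximise g(t)/(T+t): set derivative to zero → g'(t)(T+t) = g(t).
g'(t) = 0.39·383·t^-0.61. Setting 0.39·383·t^-0.61 = 383·t^0.39/(7.2+t) gives 0.39(7.2+t) = t, so 0.61·t = 0.39×7.2.
t* = 0.39×7.2/0.61 = 4.603 min.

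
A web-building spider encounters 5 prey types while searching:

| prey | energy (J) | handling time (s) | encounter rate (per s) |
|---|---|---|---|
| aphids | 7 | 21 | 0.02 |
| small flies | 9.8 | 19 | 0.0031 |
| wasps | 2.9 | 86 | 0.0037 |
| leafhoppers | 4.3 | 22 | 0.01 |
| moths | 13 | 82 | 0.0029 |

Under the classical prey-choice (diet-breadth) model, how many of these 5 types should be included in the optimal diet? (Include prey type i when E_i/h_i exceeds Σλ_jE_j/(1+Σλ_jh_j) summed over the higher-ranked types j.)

E/h in descending order: small flies 0.516, aphids 0.333, leafhoppers 0.195, moths 0.159, wasps 0.0337 J/s. The optimal diet is the largest prefix of this list for which every included type satisfies E_i/h_i > R on the types above it.
Rate on top 1: 0.02869. aphids: 0.333 > 0.02869 → include.
Rate on top 2: 0.1152. leafhoppers: 0.195 > 0.1152 → include.
Rate on top 3: 0.1256. moths: 0.159 > 0.1256 → include.
Rate on top 4: 0.1296. wasps: 0.0337 < 0.1296 → exclude; stop.
Optimal diet: small flies, aphids, leafhoppers, moths — 4 of 5 types.

4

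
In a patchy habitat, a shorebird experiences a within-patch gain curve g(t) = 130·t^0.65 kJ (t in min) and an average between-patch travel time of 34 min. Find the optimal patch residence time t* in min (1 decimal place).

Optimal t* satisfies g'(t*) = g(t*)/(T + t*).
g'(t) = 0.65·130·t^-0.35. Setting 0.65·130·t^-0.35 = 130·t^0.65/(34+t) gives 0.65(34+t) = t, so 0.35·t = 0.65×34.
t* = 0.65×34/0.35 = 63.14 min.

63.1 min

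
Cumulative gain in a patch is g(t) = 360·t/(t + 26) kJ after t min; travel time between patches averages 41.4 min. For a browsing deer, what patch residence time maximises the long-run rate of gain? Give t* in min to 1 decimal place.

32.8 min

Optimal t* satisfies g'(t*) = g(t*)/(T + t*).
g'(t) = 360·26/(t + 26)². Setting 360·26/(t+26)² = 360t/[(t+26)(41.4+t)] gives 26(41.4+t) = t(t+26), so t² = 26×41.4 = 1076.
t* = √1076 = 32.81 min.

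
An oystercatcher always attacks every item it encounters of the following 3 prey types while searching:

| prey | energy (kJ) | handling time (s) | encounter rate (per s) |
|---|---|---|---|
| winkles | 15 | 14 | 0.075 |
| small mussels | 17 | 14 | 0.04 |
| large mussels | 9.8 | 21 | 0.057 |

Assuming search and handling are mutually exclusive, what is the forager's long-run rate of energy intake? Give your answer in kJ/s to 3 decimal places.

0.621 kJ/s

Energy encountered per unit search time: 0.075×15 + 0.04×17 + 0.057×9.8 = 2.364 kJ/s.
Handling time per unit search time: 0.075×14 + 0.04×14 + 0.057×21 = 2.807.
Rate = 2.364/(1 + 2.807) = 0.6209 kJ/s.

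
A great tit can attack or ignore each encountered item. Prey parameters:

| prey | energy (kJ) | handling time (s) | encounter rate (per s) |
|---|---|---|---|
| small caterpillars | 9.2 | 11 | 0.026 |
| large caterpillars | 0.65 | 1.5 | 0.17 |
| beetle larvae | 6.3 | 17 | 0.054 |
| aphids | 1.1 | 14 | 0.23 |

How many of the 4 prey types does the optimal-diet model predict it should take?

3

E/h in descending order: small caterpillars 0.836, large caterpillars 0.433, beetle larvae 0.371, aphids 0.0786 kJ/s. The optimal diet is the largest prefix of this list for which every included type satisfies E_i/h_i > R on the types above it.
Rate on top 1: 0.186. large caterpillars: 0.433 > 0.186 → include.
Rate on top 2: 0.2269. beetle larvae: 0.371 > 0.2269 → include.
Rate on top 3: 0.2806. aphids: 0.0786 < 0.2806 → exclude; stop.
Optimal diet: small caterpillars, large caterpillars, beetle larvae — 3 of 4 types.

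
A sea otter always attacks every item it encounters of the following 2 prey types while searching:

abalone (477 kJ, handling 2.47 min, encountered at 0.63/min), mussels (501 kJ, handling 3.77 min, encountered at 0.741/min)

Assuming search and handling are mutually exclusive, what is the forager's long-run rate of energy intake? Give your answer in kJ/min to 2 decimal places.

125.57 kJ/min

R = (0.63×477 + 0.741×501) / (1 + 0.63×2.47 + 0.741×3.77) = 671.8/5.35 = 125.6 kJ/min.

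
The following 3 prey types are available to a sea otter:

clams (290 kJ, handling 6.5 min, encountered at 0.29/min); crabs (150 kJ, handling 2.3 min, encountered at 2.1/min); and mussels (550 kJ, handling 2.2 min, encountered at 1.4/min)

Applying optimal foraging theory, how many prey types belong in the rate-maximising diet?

Profitabilities (E/h, kJ/min): mussels 250, crabs 65.2, clams 44.6. Add prey in this order while the next type's profitability exceeds the intake rate on those already taken.
Rate on top 1: 188.7. crabs: 65.2 < 188.7 → exclude; stop.
Optimal diet: mussels — 1 of 3 types.

1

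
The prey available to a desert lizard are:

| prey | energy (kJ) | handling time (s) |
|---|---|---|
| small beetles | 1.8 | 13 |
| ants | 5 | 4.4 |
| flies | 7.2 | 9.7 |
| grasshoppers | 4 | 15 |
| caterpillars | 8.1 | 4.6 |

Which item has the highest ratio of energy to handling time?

In descending order of E/h:
caterpillars: 8.1/4.6 = 1.76 kJ/s
ants: 5/4.4 = 1.14 kJ/s
flies: 7.2/9.7 = 0.742 kJ/s
grasshoppers: 4/15 = 0.267 kJ/s
small beetles: 1.8/13 = 0.138 kJ/s

caterpillars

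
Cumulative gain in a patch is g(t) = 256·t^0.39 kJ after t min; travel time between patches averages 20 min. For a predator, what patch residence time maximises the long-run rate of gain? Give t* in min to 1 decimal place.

Maximise g(t)/(T+t): set derivative to zero → g'(t)(T+t) = g(t).
g'(t) = 0.39·256·t^-0.61. Setting 0.39·256·t^-0.61 = 256·t^0.39/(20+t) gives 0.39(20+t) = t, so 0.61·t = 0.39×20.
t* = 0.39×20/0.61 = 12.79 min.

12.8 min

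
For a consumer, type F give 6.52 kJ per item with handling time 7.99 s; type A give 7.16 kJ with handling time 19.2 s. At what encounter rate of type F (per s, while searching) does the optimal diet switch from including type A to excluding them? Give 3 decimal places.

At the threshold, the rate on type F alone equals the profitability of type A: λ·6.52/(1 + λ·7.99) = 7.16/19.2 = 0.3729.
Rearranging, λ(6.52 − 0.3729×7.99) = 0.3729, so λ = 0.3729/3.54 = 0.1053 per s.

0.105 per s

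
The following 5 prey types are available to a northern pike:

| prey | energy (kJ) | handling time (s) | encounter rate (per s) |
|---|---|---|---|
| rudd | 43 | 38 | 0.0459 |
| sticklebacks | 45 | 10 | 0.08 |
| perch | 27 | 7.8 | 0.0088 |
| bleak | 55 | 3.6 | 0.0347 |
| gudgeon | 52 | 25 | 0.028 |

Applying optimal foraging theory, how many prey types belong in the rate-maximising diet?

3

Rank by E/h (kJ/s): bleak 15.3, sticklebacks 4.5, perch 3.46, gudgeon 2.08, rudd 1.13. Include each in turn until the next type's E/h falls below the running intake rate.
Rate on top 1: 1.697. sticklebacks: 4.5 > 1.697 → include.
Rate on top 2: 2.862. perch: 3.46 > 2.862 → include.
Rate on top 3: 2.882. gudgeon: 2.08 < 2.882 → exclude; stop.
Optimal diet: bleak, sticklebacks, perch — 3 of 5 types.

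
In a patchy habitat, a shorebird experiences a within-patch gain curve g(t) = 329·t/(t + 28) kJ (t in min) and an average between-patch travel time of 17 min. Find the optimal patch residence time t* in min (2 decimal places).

By the marginal value theorem, leave when the instantaneous gain rate g'(t) equals the habitat-wide average g(t)/(T + t).
g'(t) = 329·28/(t + 28)². Setting 329·28/(t+28)² = 329t/[(t+28)(17+t)] gives 28(17+t) = t(t+28), so t² = 28×17 = 476.
t* = √476 = 21.82 min.

21.82 min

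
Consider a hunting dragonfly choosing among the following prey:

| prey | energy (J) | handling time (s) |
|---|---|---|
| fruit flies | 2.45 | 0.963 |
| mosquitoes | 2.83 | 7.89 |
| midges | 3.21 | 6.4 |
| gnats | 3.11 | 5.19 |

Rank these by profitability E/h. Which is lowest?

mosquitoes

Profitability E/h (J/s): fruit flies = 2.45/0.963 = 2.54, mosquitoes = 2.83/7.89 = 0.359, midges = 3.21/6.4 = 0.502, gnats = 3.11/5.19 = 0.599.
Ranked: fruit flies > gnats > midges > mosquitoes.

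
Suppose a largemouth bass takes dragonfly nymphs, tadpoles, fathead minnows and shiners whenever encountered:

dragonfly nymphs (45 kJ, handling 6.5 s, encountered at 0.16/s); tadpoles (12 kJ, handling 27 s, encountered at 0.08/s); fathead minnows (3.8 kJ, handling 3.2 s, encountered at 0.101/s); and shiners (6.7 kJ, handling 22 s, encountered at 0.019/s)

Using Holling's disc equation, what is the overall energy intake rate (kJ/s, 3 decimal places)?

R = Σλ_iE_i / (1 + Σλ_ih_i)
Numerator: 0.16×45 + 0.08×12 + 0.101×3.8 + 0.019×6.7 = 8.671
Denominator: 1 + 0.16×6.5 + 0.08×27 + 0.101×3.2 + 0.019×22 = 4.941
R = 8.671/4.941 = 1.755 kJ/s

1.755 kJ/s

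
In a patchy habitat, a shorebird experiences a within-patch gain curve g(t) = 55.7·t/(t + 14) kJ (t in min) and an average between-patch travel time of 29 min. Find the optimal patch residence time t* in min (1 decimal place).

Optimal t* satisfies g'(t*) = g(t*)/(T + t*).
g'(t) = 55.7·14/(t + 14)². Setting 55.7·14/(t+14)² = 55.7t/[(t+14)(29+t)] gives 14(29+t) = t(t+14), so t² = 14×29 = 406.
t* = √406 = 20.15 min.

20.1 min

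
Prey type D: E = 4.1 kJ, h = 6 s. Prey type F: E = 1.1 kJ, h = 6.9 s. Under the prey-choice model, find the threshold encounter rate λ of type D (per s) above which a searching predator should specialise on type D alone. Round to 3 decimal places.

Drop type F once their profitability E₂/h₂ falls below the rate achievable on type D alone: E₂/h₂ = λE₁/(1 + λh₁).
Solve for λ: λE₁h₂ = E₂(1 + λh₁) → λ(E₁h₂ − E₂h₁) = E₂ → λ = E₂/(E₁h₂ − E₂h₁).
λ = 1.1/(4.1×6.9 − 1.1×6) = 1.1/21.69 = 0.05071 per s.

0.051 per s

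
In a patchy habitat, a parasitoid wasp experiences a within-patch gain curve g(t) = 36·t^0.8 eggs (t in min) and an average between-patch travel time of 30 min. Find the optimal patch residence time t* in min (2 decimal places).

120.00 min

By the marginal value theorem, leave when the instantaneous gain rate g'(t) equals the habitat-wide average g(t)/(T + t).
g'(t) = 0.8·36·t^-0.2. Setting 0.8·36·t^-0.2 = 36·t^0.8/(30+t) gives 0.8(30+t) = t, so 0.20·t = 0.8×30.
t* = 0.8×30/0.20 = 120 min.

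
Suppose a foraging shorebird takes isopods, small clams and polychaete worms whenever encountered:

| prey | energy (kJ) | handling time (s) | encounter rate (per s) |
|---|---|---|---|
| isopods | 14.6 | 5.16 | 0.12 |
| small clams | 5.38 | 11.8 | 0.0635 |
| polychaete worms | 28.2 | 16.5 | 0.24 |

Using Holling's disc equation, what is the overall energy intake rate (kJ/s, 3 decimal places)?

1.400 kJ/s

R = Σλ_iE_i / (1 + Σλ_ih_i)
Numerator: 0.12×14.6 + 0.0635×5.38 + 0.24×28.2 = 8.862
Denominator: 1 + 0.12×5.16 + 0.0635×11.8 + 0.24×16.5 = 6.329
R = 8.862/6.329 = 1.4 kJ/s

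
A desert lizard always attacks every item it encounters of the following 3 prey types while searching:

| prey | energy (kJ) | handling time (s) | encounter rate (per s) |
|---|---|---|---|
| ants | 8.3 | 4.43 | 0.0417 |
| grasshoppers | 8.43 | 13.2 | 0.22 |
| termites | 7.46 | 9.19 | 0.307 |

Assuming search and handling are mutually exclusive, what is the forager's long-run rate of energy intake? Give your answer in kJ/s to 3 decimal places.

Energy encountered per unit search time: 0.0417×8.3 + 0.22×8.43 + 0.307×7.46 = 4.491 kJ/s.
Handling time per unit search time: 0.0417×4.43 + 0.22×13.2 + 0.307×9.19 = 5.91.
Rate = 4.491/(1 + 5.91) = 0.6499 kJ/s.

0.650 kJ/s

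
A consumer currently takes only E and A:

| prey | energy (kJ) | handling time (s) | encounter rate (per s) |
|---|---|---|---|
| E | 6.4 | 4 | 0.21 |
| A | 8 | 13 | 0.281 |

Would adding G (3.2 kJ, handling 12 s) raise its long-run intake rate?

No

On E and A alone, R = ΣλE/(1+Σλh) = 3.592/5.493 = 0.6539 kJ/s.
Profitability of G: 3.2/12 = 0.2667 kJ/s.
0.2667 < 0.6539, so adding G would lower the average — exclude it.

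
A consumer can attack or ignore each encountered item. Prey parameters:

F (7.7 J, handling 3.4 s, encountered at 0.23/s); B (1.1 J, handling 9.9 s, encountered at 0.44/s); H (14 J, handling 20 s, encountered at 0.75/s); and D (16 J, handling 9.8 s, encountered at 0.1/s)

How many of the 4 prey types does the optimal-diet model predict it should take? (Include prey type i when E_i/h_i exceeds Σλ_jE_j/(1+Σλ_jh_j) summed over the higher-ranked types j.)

Profitabilities (E/h, J/s): F 2.26, D 1.63, H 0.7, B 0.111. Add prey in this order while the next type's profitability exceeds the intake rate on those already taken.
Rate on top 1: 0.9938. D: 1.63 > 0.9938 → include.
Rate on top 2: 1.22. H: 0.7 < 1.22 → exclude; stop.
Optimal diet: F, D — 2 of 4 types.

2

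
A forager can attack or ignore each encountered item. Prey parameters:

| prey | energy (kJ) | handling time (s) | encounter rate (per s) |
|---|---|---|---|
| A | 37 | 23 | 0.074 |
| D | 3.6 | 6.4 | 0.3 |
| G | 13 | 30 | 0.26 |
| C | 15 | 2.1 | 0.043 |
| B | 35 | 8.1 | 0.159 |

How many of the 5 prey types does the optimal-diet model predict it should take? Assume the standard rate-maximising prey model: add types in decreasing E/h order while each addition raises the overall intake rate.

2

E/h in descending order: C 7.14, B 4.32, A 1.61, D 0.562, G 0.433 kJ/s. The optimal diet is the largest prefix of this list for which every included type satisfies E_i/h_i > R on the types above it.
Rate on top 1: 0.5916. B: 4.32 > 0.5916 → include.
Rate on top 2: 2.611. A: 1.61 < 2.611 → exclude; stop.
Optimal diet: C, B — 2 of 5 types.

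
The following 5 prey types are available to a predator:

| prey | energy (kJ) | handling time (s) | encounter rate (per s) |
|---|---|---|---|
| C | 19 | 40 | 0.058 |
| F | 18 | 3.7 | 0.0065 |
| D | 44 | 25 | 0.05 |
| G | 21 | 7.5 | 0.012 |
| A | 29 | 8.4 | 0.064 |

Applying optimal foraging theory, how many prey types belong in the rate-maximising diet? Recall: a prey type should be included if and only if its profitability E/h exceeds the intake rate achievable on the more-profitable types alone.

4

Profitabilities (E/h, kJ/s): F 4.86, A 3.45, G 2.8, D 1.76, C 0.475. Add prey in this order while the next type's profitability exceeds the intake rate on those already taken.
Rate on top 1: 0.1143. A: 3.45 > 0.1143 → include.
Rate on top 2: 1.263. G: 2.8 > 1.263 → include.
Rate on top 3: 1.347. D: 1.76 > 1.347 → include.
Rate on top 4: 1.525. C: 0.475 < 1.525 → exclude; stop.
Optimal diet: F, A, G, D — 4 of 5 types.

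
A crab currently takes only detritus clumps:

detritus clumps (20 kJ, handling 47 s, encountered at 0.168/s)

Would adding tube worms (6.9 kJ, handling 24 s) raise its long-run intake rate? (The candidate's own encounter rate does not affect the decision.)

No

Current rate: (0.168×20)/(1 + 0.168×47) = 0.3777 kJ/s.
tube worms: E/h = 6.9/24 = 0.2875 kJ/s.
Since 0.2875 < R, time spent handling tube worms is better spent searching.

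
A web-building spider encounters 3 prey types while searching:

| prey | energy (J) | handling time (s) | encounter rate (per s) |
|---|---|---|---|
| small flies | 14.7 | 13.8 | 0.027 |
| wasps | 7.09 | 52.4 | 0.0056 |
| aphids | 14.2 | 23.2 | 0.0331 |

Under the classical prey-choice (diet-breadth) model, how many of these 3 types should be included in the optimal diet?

Rank by E/h (J/s): small flies 1.07, aphids 0.612, wasps 0.135. Include each in turn until the next type's E/h falls below the running intake rate.
Rate on top 1: 0.2892. aphids: 0.612 > 0.2892 → include.
Rate on top 2: 0.405. wasps: 0.135 < 0.405 → exclude; stop.
Optimal diet: small flies, aphids — 2 of 3 types.

2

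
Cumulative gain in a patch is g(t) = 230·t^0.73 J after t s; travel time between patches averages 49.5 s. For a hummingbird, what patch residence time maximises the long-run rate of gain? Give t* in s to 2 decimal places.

Maximise g(t)/(T+t): set derivative to zero → g'(t)(T+t) = g(t).
g'(t) = 0.73·230·t^-0.27. Setting 0.73·230·t^-0.27 = 230·t^0.73/(49.5+t) gives 0.73(49.5+t) = t, so 0.27·t = 0.73×49.5.
t* = 0.73×49.5/0.27 = 133.8 s.

133.83 s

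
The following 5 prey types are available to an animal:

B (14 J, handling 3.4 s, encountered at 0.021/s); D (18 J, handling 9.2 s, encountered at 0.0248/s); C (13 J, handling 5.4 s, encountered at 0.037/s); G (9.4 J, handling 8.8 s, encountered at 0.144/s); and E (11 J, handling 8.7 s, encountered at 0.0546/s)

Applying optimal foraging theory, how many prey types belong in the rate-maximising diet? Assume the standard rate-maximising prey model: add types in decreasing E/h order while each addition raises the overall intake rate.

5

E/h in descending order: B 4.12, C 2.41, D 1.96, E 1.26, G 1.07 J/s. The optimal diet is the largest prefix of this list for which every included type satisfies E_i/h_i > R on the types above it.
Rate on top 1: 0.2744. C: 2.41 > 0.2744 → include.
Rate on top 2: 0.6097. D: 1.96 > 0.6097 → include.
Rate on top 3: 0.8146. E: 1.26 > 0.8146 → include.
Rate on top 4: 0.9228. G: 1.07 > 0.9228 → include.
Optimal diet: B, C, D, E, G — 5 of 5 types.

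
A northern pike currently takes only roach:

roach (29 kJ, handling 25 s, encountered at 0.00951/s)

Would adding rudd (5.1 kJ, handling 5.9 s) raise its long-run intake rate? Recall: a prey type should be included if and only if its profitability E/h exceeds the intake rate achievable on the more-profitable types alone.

Yes

Current rate: (0.00951×29)/(1 + 0.00951×25) = 0.2228 kJ/s.
Profitability of rudd: 5.1/5.9 = 0.8644 kJ/s.
0.8644 > 0.2228, so adding rudd raises the average — include it.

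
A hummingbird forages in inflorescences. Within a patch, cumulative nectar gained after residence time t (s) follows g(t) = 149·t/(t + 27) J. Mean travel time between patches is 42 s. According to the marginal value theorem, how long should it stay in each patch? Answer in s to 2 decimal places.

Maximise g(t)/(T+t): set derivative to zero → g'(t)(T+t) = g(t).
g'(t) = 149·27/(t + 27)². Setting 149·27/(t+27)² = 149t/[(t+27)(42+t)] gives 27(42+t) = t(t+27), so t² = 27×42 = 1134.
t* = √1134 = 33.67 s.

33.67 s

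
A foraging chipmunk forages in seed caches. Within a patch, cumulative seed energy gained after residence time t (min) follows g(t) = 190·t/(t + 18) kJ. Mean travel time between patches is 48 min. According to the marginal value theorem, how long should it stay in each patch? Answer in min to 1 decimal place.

Maximise g(t)/(T+t): set derivative to zero → g'(t)(T+t) = g(t).
g'(t) = 190·18/(t + 18)². Setting 190·18/(t+18)² = 190t/[(t+18)(48+t)] gives 18(48+t) = t(t+18), so t² = 18×48 = 864.
t* = √864 = 29.39 min.

29.4 min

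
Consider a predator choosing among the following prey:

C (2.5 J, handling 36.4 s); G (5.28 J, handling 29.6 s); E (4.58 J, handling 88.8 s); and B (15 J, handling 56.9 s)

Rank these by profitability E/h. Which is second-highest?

In descending order of E/h:
B: 15/56.9 = 0.264 J/s
G: 5.28/29.6 = 0.178 J/s
C: 2.5/36.4 = 0.0687 J/s
E: 4.58/88.8 = 0.0516 J/s

G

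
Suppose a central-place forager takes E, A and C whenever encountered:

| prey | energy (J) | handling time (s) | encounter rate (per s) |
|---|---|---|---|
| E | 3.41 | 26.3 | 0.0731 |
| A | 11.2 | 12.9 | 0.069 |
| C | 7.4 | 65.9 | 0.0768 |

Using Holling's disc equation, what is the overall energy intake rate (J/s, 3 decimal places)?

R = (0.0731×3.41 + 0.069×11.2 + 0.0768×7.4) / (1 + 0.0731×26.3 + 0.069×12.9 + 0.0768×65.9) = 1.59/8.874 = 0.1792 J/s.

0.179 J/s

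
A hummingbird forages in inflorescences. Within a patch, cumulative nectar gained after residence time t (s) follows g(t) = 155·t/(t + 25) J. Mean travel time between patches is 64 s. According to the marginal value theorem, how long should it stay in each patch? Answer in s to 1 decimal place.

40.0 s

By the marginal value theorem, leave when the instantaneous gain rate g'(t) equals the habitat-wide average g(t)/(T + t).
g'(t) = 155·25/(t + 25)². Setting 155·25/(t+25)² = 155t/[(t+25)(64+t)] gives 25(64+t) = t(t+25), so t² = 25×64 = 1600.
t* = √1600 = 40 s.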